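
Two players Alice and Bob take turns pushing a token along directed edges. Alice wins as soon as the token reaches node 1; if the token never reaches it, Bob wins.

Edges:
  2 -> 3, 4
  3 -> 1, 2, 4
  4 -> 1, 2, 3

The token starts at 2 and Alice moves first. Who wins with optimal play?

Track states (vertex, player-to-move).
A0 = {(1,Alice), (1,Bob)}
A1: add {(3,Alice), (4,Alice)}.
A2: add {(2,Bob)}.
A3 = A2; e.g. (2,Alice) stays out. (2,Alice) never enters ⇒ Bob avoids the target.

Bob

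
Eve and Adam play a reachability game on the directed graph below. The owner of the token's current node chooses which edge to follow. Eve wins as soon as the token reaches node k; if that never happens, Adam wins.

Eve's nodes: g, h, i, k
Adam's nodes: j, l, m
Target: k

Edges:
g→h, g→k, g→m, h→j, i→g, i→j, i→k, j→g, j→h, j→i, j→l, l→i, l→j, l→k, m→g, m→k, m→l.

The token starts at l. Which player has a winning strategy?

Adam

A0 = {k}
A1: add {g, i} — g (Eve) has g→k; i (Eve) has i→k.
A2 = A1; e.g. h (Eve) has no edge into A1. Fixed point.
l never enters the attractor, so Adam can avoid the target forever.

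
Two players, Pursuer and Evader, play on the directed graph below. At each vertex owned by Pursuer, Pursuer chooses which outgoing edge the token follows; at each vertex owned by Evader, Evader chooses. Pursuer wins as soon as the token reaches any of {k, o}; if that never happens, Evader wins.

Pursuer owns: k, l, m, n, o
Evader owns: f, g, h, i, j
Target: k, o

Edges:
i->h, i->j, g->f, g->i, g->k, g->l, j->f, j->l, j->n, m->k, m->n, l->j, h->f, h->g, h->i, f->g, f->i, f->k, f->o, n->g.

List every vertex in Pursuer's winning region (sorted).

k, m, o

A0 = {k, o}
A1: add {m} — m (Pursuer) has m→k.
A2 = A1; e.g. f (Evader) can still go to g. Fixed point.
Pursuer's winning region = {k, m, o}.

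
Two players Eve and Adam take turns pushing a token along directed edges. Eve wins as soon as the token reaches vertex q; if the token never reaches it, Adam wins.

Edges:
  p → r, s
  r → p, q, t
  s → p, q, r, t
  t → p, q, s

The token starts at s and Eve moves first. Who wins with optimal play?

Track states (vertex, player-to-move).
A0 = {(q,Eve), (q,Adam)}
A1: add {(r,Eve), (s,Eve), (t,Eve)}.
(s,Eve) ∈ A1 ⇒ Eve forces the target.

Eve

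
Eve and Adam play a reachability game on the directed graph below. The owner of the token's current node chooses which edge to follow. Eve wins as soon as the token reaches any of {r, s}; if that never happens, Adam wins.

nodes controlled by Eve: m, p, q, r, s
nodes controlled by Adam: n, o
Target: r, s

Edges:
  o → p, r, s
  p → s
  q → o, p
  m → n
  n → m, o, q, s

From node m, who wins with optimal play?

Adam

A0 = {r, s}
A1: add {p} — p (Eve) has p→s.
A2: add {o, q} — o (Adam): all of {p, r, s} already in; q (Eve) has q→p.
A3 = A2; e.g. m (Eve) has no edge into A2. Fixed point.
m never enters the attractor, so Adam can avoid the target forever.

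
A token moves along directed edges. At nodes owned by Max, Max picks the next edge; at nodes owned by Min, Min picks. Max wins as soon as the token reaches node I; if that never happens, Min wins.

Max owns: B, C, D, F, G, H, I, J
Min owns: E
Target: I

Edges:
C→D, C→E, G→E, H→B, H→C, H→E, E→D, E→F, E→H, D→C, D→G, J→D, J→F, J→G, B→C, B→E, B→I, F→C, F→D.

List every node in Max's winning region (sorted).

A0 = {I}
A1: add {B} — B (Max) has B→I.
A2: add {H} — H (Max) has H→B.
A3 = A2; e.g. C (Max) has no edge into A2. Fixed point.
Max's winning region = {B, H, I}.

B, H, I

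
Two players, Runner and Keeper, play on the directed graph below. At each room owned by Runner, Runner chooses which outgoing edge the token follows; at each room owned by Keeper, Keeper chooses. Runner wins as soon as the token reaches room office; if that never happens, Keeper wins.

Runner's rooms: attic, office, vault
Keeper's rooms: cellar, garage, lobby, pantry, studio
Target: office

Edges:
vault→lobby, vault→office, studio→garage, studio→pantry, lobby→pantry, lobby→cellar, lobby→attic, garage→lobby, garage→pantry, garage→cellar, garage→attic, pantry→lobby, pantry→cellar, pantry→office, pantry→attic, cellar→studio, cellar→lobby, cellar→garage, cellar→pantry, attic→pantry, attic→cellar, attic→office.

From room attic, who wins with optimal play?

A0 = {office}
A1: add {attic, vault} — vault (Runner) has vault→office; attic (Runner) has attic→office.
A2 = A1; e.g. studio (Keeper) can still go to garage. Fixed point.
attic ∈ A1, so Runner can force the target.

Runner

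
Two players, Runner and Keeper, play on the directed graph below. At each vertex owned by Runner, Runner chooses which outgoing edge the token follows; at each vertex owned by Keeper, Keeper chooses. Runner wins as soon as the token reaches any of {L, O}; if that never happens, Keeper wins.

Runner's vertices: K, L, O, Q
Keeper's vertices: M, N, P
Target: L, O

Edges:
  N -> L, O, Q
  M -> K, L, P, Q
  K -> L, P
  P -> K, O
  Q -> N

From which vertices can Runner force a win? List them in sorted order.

A0 = {L, O}
A1: add {K} — K (Runner) has K→L.
A2: add {P} — P (Keeper): all of {K, O} already in.
A3 = A2; e.g. M (Keeper) can still go to Q. Fixed point.
Runner's winning region = {K, L, O, P}.

K, L, O, P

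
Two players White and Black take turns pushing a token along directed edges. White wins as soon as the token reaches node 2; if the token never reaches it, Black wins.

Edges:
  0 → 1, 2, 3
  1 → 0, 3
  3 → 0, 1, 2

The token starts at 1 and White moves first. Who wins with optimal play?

Black

Track states (vertex, player-to-move).
A0 = {(2,White), (2,Black)}
A1: add {(0,White), (3,White)}.
A2: add {(1,Black)}.
A3 = A2; e.g. (0,Black) stays out. (1,White) never enters ⇒ Black avoids the target.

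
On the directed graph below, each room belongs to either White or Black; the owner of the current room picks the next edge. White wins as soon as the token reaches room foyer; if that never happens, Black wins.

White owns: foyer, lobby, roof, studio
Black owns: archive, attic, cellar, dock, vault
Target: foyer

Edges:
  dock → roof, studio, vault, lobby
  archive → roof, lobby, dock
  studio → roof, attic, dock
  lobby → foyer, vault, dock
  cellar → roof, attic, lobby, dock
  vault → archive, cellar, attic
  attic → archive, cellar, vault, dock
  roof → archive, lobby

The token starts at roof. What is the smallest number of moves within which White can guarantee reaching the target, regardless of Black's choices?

A0 = {foyer}
A1: add {lobby} — lobby (White) has lobby→foyer.
A2: add {roof} — roof (White) has roof→lobby.
roof enters the attractor at level 2, so White can force the target in 2 moves from there.

2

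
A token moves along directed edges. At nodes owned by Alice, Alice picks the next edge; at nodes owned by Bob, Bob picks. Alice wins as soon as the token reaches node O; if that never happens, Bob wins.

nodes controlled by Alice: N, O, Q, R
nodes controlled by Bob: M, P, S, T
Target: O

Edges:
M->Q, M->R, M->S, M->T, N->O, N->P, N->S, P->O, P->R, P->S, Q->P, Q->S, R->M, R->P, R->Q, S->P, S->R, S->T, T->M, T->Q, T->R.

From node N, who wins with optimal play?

Alice

A0 = {O}
A1: add {N} — N (Alice) has N→O.
A2 = A1; e.g. M (Bob) can still go to Q. Fixed point.
N ∈ A1, so Alice can force the target.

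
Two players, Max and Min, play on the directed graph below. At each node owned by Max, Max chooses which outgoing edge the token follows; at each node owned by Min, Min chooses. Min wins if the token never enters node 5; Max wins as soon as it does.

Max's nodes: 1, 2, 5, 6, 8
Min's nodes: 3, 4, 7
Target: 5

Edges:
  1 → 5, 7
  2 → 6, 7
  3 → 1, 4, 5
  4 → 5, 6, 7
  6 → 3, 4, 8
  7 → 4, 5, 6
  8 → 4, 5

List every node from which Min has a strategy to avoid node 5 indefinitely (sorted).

3, 4, 7

A0 = {5}
A1: add {1, 8} — 1 (Max) has 1→5; 8 (Max) has 8→5.
A2: add {6} — 6 (Max) has 6→8.
A3: add {2} — 2 (Max) has 2→6.
A4 = A3; e.g. 3 (Min) can still go to 4. Fixed point.
Max's attractor = {1, 2, 5, 6, 8}; Min avoids the target exactly from the complement.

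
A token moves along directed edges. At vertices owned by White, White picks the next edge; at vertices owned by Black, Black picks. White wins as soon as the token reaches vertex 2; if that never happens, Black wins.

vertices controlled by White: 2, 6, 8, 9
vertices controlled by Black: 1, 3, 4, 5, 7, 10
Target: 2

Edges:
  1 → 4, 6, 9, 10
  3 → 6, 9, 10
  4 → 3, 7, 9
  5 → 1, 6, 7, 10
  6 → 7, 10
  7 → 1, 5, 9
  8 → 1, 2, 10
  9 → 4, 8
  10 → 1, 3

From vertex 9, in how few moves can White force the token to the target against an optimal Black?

2

A0 = {2}
A1: add {8} — 8 (White) has 8→2.
A2: add {9} — 9 (White) has 9→8.
A3 = A2; e.g. 1 (Black) can still go to 4. Fixed point.
9 enters the attractor at level 2, so White can force the target in 2 moves from there.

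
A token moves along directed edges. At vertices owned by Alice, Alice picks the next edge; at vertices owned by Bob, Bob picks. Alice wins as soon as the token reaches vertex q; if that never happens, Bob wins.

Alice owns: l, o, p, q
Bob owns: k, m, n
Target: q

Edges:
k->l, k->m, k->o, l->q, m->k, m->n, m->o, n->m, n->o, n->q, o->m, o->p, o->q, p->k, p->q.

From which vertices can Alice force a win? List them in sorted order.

A0 = {q}
A1: add {l, o, p} — l (Alice) has l→q; o (Alice) has o→q; p (Alice) has p→q.
A2 = A1; e.g. k (Bob) can still go to m. Fixed point.
Alice's winning region = {l, o, p, q}.

l, o, p, q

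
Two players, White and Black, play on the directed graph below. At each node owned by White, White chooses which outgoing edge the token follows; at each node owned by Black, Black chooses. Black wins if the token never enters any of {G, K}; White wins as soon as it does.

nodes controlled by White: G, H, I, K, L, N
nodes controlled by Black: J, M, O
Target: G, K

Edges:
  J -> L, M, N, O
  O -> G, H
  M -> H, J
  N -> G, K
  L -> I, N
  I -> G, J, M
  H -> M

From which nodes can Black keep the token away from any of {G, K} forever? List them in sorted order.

A0 = {G, K}
A1: add {I, N} — I (White) has I→G; N (White) has N→G.
A2: add {L} — L (White) has L→I.
A3 = A2; e.g. H (White) has no edge into A2. Fixed point.
White's attractor = {G, I, K, L, N}; Black avoids the target exactly from the complement.

H, J, M, O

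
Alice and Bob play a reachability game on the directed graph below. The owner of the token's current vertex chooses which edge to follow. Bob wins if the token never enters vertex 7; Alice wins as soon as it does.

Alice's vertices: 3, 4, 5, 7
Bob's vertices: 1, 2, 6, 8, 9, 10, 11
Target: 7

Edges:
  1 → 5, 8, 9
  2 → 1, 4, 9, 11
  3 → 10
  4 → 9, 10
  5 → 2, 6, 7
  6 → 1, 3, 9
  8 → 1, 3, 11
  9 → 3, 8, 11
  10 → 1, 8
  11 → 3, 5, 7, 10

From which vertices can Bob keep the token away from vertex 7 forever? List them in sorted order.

A0 = {7}
A1: add {5} — 5 (Alice) has 5→7.
A2 = A1; e.g. 1 (Bob) can still go to 8. Fixed point.
Alice's attractor = {5, 7}; Bob avoids the target exactly from the complement.

1, 2, 3, 4, 6, 8, 9, 10, 11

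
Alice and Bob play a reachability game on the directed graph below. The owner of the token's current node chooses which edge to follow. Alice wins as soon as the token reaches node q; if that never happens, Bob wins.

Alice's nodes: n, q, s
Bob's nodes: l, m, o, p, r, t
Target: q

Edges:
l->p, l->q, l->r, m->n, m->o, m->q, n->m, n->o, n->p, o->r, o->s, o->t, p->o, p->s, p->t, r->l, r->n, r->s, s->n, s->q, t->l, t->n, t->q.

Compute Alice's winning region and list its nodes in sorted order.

q, s

A0 = {q}
A1: add {s} — s (Alice) has s→q.
A2 = A1; e.g. l (Bob) can still go to p. Fixed point.
Alice's winning region = {q, s}.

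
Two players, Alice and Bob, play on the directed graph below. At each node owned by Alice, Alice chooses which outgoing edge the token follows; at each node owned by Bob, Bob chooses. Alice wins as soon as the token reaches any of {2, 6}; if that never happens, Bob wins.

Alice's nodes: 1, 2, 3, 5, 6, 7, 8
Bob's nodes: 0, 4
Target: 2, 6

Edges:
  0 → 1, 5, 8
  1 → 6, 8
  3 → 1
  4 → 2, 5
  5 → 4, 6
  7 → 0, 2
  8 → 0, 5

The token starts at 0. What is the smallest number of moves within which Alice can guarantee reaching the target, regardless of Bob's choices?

A0 = {2, 6}
A1: add {1, 5, 7} — 1 (Alice) has 1→6; 5 (Alice) has 5→6; 7 (Alice) has 7→2.
A2: add {3, 4, 8} — 3 (Alice) has 3→1; 4 (Bob): all of {2, 5} already in; 8 (Alice) has 8→5.
A3: add {0} — 0 (Bob): all of {1, 5, 8} already in.
A3 = all vertices. Fixed point.
0 enters the attractor at level 3, so Alice can force the target in 3 moves from there.

3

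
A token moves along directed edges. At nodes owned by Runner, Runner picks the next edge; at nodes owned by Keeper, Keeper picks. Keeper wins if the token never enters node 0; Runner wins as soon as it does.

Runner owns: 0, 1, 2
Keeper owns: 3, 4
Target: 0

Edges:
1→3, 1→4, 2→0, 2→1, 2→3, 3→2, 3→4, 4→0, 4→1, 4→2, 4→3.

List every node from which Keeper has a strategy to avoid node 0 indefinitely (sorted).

A0 = {0}
A1: add {2} — 2 (Runner) has 2→0.
A2 = A1; e.g. 1 (Runner) has no edge into A1. Fixed point.
Runner's attractor = {0, 2}; Keeper avoids the target exactly from the complement.

1, 3, 4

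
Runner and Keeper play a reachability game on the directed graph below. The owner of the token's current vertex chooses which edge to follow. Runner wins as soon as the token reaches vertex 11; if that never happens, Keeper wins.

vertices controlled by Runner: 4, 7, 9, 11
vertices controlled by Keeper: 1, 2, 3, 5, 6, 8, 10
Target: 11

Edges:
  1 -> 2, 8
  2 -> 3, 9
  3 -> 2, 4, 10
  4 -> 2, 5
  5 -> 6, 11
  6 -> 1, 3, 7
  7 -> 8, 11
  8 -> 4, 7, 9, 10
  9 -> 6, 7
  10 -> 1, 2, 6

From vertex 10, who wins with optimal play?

Keeper

A0 = {11}
A1: add {7} — 7 (Runner) has 7→11.
A2: add {9} — 9 (Runner) has 9→7.
A3 = A2; e.g. 1 (Keeper) can still go to 2. Fixed point.
10 never enters the attractor, so Keeper can avoid the target forever.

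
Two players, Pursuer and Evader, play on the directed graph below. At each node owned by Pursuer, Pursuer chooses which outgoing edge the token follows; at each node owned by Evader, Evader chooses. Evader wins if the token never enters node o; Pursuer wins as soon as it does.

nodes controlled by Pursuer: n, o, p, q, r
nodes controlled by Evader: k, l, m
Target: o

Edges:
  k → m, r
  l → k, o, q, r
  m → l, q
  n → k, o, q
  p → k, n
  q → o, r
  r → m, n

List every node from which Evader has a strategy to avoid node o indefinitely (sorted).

A0 = {o}
A1: add {n, q} — n (Pursuer) has n→o; q (Pursuer) has q→o.
A2: add {p, r} — p (Pursuer) has p→n; r (Pursuer) has r→n.
A3 = A2; e.g. k (Evader) can still go to m. Fixed point.
Pursuer's attractor = {n, o, p, q, r}; Evader avoids the target exactly from the complement.

k, l, m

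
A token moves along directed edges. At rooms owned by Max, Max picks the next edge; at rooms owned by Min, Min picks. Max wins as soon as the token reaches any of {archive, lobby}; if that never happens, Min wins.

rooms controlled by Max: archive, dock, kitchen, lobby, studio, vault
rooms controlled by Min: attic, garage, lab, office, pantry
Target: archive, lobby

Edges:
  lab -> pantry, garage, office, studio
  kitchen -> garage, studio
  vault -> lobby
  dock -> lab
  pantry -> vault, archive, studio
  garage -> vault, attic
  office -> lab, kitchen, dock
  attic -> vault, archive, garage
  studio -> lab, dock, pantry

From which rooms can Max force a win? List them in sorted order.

A0 = {archive, lobby}
A1: add {vault} — vault (Max) has vault→lobby.
A2 = A1; e.g. lab (Min) can still go to pantry. Fixed point.
Max's winning region = {archive, lobby, vault}.

archive, lobby, vault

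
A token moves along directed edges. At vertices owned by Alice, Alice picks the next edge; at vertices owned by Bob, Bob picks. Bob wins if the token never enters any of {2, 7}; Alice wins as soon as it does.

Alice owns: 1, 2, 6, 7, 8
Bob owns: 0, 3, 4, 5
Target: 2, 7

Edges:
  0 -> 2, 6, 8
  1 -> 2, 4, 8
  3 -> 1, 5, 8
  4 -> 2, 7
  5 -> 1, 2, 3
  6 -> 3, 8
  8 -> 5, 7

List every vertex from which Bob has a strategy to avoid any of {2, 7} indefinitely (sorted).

3, 5

A0 = {2, 7}
A1: add {1, 4, 8} — 1 (Alice) has 1→2; 4 (Bob): all of {2, 7} already in; 8 (Alice) has 8→7.
A2: add {6} — 6 (Alice) has 6→8.
A3: add {0} — 0 (Bob): all of {2, 6, 8} already in.
A4 = A3; e.g. 3 (Bob) can still go to 5. Fixed point.
Alice's attractor = {0, 1, 2, 4, 6, 7, 8}; Bob avoids the target exactly from the complement.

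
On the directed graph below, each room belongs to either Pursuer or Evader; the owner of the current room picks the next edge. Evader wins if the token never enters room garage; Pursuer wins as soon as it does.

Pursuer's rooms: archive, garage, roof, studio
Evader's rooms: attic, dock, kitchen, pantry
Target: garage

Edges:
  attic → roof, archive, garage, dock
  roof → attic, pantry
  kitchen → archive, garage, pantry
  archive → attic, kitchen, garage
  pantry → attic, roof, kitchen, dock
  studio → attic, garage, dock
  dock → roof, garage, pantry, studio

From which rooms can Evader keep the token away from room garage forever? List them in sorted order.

A0 = {garage}
A1: add {archive, studio} — archive (Pursuer) has archive→garage; studio (Pursuer) has studio→garage.
A2 = A1; e.g. attic (Evader) can still go to roof. Fixed point.
Pursuer's attractor = {archive, garage, studio}; Evader avoids the target exactly from the complement.

attic, dock, kitchen, pantry, roof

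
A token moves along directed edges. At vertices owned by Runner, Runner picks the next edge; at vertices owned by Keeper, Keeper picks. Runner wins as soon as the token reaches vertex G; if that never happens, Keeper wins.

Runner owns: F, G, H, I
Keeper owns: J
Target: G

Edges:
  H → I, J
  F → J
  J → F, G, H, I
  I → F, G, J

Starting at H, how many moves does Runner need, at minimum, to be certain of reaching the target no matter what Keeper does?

2

A0 = {G}
A1: add {I} — I (Runner) has I→G.
A2: add {H} — H (Runner) has H→I.
A3 = A2; e.g. F (Runner) has no edge into A2. Fixed point.
H enters the attractor at level 2, so Runner can force the target in 2 moves from there.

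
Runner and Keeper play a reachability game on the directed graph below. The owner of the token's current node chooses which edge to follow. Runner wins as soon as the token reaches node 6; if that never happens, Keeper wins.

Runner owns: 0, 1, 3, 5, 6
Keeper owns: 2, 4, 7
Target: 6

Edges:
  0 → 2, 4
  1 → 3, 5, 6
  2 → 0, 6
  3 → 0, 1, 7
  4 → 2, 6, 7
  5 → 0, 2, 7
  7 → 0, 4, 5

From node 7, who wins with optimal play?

A0 = {6}
A1: add {1} — 1 (Runner) has 1→6.
A2: add {3} — 3 (Runner) has 3→1.
A3 = A2; e.g. 0 (Runner) has no edge into A2. Fixed point.
7 never enters the attractor, so Keeper can avoid the target forever.

Keeper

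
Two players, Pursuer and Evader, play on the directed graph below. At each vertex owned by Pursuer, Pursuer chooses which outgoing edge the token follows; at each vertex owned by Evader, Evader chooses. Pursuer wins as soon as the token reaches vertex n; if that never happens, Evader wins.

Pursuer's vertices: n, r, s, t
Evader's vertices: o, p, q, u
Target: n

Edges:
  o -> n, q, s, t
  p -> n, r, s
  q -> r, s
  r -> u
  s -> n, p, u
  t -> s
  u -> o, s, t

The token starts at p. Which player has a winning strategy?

Evader

A0 = {n}
A1: add {s} — s (Pursuer) has s→n.
A2: add {t} — t (Pursuer) has t→s.
A3 = A2; e.g. o (Evader) can still go to q. Fixed point.
p never enters the attractor, so Evader can avoid the target forever.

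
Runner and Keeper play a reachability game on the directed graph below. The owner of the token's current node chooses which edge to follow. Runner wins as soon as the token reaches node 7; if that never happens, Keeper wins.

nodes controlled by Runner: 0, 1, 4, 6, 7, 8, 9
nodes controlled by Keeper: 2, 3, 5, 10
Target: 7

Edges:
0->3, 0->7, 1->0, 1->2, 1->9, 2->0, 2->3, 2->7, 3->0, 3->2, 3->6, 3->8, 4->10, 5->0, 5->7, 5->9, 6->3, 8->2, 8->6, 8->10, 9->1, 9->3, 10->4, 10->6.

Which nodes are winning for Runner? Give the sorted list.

A0 = {7}
A1: add {0} — 0 (Runner) has 0→7.
A2: add {1} — 1 (Runner) has 1→0.
A3: add {9} — 9 (Runner) has 9→1.
A4: add {5} — 5 (Keeper): all of {0, 7, 9} already in.
A5 = A4; e.g. 2 (Keeper) can still go to 3. Fixed point.
Runner's winning region = {0, 1, 5, 7, 9}.

0, 1, 5, 7, 9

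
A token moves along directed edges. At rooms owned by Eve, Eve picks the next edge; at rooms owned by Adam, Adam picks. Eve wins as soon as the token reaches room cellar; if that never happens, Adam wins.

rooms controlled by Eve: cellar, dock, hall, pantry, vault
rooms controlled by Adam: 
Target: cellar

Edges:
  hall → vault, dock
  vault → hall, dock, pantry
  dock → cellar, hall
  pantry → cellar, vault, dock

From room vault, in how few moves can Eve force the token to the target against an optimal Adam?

A0 = {cellar}
A1: add {dock, pantry} — dock (Eve) has dock→cellar; pantry (Eve) has pantry→cellar.
A2: add {hall, vault} — hall (Eve) has hall→dock; vault (Eve) has vault→dock.
A2 = all vertices. Fixed point.
vault enters the attractor at level 2, so Eve can force the target in 2 moves from there.

2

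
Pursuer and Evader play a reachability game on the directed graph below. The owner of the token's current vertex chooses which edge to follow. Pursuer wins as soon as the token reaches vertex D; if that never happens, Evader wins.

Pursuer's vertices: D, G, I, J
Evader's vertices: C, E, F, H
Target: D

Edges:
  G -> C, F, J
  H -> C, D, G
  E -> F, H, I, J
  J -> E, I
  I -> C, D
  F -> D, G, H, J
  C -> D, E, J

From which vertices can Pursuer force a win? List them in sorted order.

D, G, I, J

A0 = {D}
A1: add {I} — I (Pursuer) has I→D.
A2: add {J} — J (Pursuer) has J→I.
A3: add {G} — G (Pursuer) has G→J.
A4 = A3; e.g. C (Evader) can still go to E. Fixed point.
Pursuer's winning region = {D, G, I, J}.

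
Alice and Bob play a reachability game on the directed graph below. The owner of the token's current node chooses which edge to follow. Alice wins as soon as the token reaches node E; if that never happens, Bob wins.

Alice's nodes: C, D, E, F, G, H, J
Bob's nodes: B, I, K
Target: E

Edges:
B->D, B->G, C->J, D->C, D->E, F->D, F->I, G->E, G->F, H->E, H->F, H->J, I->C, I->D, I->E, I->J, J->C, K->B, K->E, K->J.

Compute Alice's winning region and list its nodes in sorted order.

A0 = {E}
A1: add {D, G, H} — D (Alice) has D→E; G (Alice) has G→E; H (Alice) has H→E.
A2: add {B, F} — B (Bob): all of {D, G} already in; F (Alice) has F→D.
A3 = A2; e.g. C (Alice) has no edge into A2. Fixed point.
Alice's winning region = {B, D, E, F, G, H}.

B, D, E, F, G, H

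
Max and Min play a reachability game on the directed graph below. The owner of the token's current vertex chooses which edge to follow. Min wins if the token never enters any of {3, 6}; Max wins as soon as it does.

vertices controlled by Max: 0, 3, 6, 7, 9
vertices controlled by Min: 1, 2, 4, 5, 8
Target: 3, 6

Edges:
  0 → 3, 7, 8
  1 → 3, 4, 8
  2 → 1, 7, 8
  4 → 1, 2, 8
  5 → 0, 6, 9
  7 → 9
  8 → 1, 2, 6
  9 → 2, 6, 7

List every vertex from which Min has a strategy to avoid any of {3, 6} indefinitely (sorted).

1, 2, 4, 8

A0 = {3, 6}
A1: add {0, 9} — 0 (Max) has 0→3; 9 (Max) has 9→6.
A2: add {5, 7} — 5 (Min): all of {0, 6, 9} already in; 7 (Max) has 7→9.
A3 = A2; e.g. 1 (Min) can still go to 4. Fixed point.
Max's attractor = {0, 3, 5, 6, 7, 9}; Min avoids the target exactly from the complement.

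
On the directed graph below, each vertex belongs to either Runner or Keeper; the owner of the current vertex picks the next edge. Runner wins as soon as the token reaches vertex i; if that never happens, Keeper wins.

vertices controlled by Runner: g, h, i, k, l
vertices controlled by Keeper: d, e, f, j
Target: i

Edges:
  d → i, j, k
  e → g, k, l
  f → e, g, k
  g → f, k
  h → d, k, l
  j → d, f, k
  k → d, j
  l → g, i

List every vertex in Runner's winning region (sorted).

A0 = {i}
A1: add {l} — l (Runner) has l→i.
A2: add {h} — h (Runner) has h→l.
A3 = A2; e.g. d (Keeper) can still go to j. Fixed point.
Runner's winning region = {h, i, l}.

h, i, l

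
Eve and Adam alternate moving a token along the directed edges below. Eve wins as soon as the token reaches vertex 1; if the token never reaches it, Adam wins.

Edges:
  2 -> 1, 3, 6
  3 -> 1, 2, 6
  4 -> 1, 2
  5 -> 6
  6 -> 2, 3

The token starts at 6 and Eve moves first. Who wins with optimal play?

Adam

Track states (vertex, player-to-move).
A0 = {(1,Eve), (1,Adam)}
A1: add {(2,Eve), (3,Eve), (4,Eve)}.
A2: add {(4,Adam), (6,Adam)}.
A3: add {(5,Eve)}.
A4 = A3; e.g. (2,Adam) stays out. (6,Eve) never enters ⇒ Adam avoids the target.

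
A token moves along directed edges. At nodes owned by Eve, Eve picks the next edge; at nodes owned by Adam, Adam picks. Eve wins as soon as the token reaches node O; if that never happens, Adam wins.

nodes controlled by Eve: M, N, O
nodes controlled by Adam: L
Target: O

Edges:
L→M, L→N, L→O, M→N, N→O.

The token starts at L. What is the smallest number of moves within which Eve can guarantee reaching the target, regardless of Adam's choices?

3

A0 = {O}
A1: add {N} — N (Eve) has N→O.
A2: add {M} — M (Eve) has M→N.
A3: add {L} — L (Adam): all of {M, N, O} already in.
A3 = all vertices. Fixed point.
L enters the attractor at level 3, so Eve can force the target in 3 moves from there.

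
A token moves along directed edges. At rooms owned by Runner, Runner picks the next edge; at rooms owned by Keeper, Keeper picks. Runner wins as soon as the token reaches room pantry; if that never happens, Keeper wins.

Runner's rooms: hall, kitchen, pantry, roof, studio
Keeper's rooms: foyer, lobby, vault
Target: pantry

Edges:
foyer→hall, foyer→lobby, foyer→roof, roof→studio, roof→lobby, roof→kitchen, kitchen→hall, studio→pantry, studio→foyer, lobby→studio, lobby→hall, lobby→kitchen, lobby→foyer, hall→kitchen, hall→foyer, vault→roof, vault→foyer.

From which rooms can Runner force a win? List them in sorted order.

pantry, roof, studio

A0 = {pantry}
A1: add {studio} — studio (Runner) has studio→pantry.
A2: add {roof} — roof (Runner) has roof→studio.
A3 = A2; e.g. hall (Runner) has no edge into A2. Fixed point.
Runner's winning region = {pantry, roof, studio}.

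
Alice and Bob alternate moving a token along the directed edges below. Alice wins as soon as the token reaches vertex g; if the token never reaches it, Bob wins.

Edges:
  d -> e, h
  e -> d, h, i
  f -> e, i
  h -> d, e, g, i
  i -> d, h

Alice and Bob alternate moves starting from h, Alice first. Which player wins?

Track states (vertex, player-to-move).
A0 = {(g,Alice), (g,Bob)}
A1: add {(h,Alice)}.
(h,Alice) ∈ A1 ⇒ Alice forces the target.

Alice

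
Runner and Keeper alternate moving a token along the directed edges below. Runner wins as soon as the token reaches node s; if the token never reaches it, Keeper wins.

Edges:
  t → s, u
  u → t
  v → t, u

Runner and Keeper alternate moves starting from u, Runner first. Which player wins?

Keeper

Track states (vertex, player-to-move).
A0 = {(s,Runner), (s,Keeper)}
A1: add {(t,Runner)}.
A2: add {(u,Keeper)}.
A3: add {(v,Runner)}.
A4 = A3; e.g. (t,Keeper) stays out. (u,Runner) never enters ⇒ Keeper avoids the target.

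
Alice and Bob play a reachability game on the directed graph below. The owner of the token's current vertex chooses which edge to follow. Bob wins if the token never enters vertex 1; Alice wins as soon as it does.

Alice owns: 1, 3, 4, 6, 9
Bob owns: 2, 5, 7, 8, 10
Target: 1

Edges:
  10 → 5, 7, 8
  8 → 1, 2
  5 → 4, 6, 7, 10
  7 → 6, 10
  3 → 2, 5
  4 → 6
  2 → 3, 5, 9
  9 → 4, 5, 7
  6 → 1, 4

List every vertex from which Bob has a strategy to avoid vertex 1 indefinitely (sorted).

A0 = {1}
A1: add {6} — 6 (Alice) has 6→1.
A2: add {4} — 4 (Alice) has 4→6.
A3: add {9} — 9 (Alice) has 9→4.
A4 = A3; e.g. 2 (Bob) can still go to 3. Fixed point.
Alice's attractor = {1, 4, 6, 9}; Bob avoids the target exactly from the complement.

2, 3, 5, 7, 8, 10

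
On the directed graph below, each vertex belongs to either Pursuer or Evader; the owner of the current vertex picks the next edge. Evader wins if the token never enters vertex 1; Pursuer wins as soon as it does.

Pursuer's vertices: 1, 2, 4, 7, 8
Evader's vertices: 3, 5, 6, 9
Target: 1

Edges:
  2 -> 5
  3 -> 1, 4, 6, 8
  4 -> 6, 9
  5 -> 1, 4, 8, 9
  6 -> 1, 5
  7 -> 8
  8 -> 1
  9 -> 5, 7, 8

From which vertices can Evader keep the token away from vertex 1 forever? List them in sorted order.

A0 = {1}
A1: add {8} — 8 (Pursuer) has 8→1.
A2: add {7} — 7 (Pursuer) has 7→8.
A3 = A2; e.g. 2 (Pursuer) has no edge into A2. Fixed point.
Pursuer's attractor = {1, 7, 8}; Evader avoids the target exactly from the complement.

2, 3, 4, 5, 6, 9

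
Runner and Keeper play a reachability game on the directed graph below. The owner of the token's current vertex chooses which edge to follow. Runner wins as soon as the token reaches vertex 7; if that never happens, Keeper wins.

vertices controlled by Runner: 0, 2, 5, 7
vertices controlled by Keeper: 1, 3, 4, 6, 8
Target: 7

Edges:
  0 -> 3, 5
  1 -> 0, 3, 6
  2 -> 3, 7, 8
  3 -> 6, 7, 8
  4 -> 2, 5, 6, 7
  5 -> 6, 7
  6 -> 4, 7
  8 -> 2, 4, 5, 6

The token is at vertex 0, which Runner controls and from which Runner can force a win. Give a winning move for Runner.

A0 = {7}
A1: add {2, 5} — 2 (Runner) has 2→7; 5 (Runner) has 5→7.
A2: add {0} — 0 (Runner) has 0→5.
A3 = A2; e.g. 1 (Keeper) can still go to 3. Fixed point.
From 0, successor 5 is in the attractor (rank 1); the other successor 3 is not.

5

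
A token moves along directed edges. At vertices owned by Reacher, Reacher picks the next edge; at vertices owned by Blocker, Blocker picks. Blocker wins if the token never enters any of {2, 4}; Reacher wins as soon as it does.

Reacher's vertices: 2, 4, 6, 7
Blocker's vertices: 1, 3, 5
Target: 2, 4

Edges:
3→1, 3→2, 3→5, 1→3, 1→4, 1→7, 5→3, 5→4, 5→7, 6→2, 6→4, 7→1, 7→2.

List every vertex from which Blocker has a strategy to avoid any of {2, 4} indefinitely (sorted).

A0 = {2, 4}
A1: add {6, 7} — 6 (Reacher) has 6→2; 7 (Reacher) has 7→2.
A2 = A1; e.g. 1 (Blocker) can still go to 3. Fixed point.
Reacher's attractor = {2, 4, 6, 7}; Blocker avoids the target exactly from the complement.

1, 3, 5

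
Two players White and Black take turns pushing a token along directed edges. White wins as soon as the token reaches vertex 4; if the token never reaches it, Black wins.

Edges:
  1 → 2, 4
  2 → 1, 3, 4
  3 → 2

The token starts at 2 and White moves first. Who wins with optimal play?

Track states (vertex, player-to-move).
A0 = {(4,White), (4,Black)}
A1: add {(1,White), (2,White)}.
(2,White) ∈ A1 ⇒ White forces the target.

White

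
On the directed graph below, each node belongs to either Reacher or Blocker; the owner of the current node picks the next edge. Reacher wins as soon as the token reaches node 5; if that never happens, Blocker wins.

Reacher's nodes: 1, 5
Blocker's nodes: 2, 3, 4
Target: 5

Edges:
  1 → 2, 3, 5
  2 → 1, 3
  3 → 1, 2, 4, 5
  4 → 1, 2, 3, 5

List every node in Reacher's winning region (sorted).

1, 5

A0 = {5}
A1: add {1} — 1 (Reacher) has 1→5.
A2 = A1; e.g. 2 (Blocker) can still go to 3. Fixed point.
Reacher's winning region = {1, 5}.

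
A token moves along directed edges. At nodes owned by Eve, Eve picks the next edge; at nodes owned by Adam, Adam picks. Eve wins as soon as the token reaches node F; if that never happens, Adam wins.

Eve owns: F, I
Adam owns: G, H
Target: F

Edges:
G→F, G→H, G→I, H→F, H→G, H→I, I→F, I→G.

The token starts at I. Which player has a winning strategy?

Eve

A0 = {F}
A1: add {I} — I (Eve) has I→F.
A2 = A1; e.g. G (Adam) can still go to H. Fixed point.
I ∈ A1, so Eve can force the target.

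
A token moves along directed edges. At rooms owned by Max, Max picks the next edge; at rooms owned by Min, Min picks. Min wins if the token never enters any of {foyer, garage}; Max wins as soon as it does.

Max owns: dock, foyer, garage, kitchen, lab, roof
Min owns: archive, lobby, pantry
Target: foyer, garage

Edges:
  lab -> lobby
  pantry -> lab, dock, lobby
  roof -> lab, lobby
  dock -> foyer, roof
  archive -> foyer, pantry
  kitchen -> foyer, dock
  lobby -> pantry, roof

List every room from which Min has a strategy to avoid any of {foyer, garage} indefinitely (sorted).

archive, lab, lobby, pantry, roof

A0 = {foyer, garage}
A1: add {dock, kitchen} — dock (Max) has dock→foyer; kitchen (Max) has kitchen→foyer.
A2 = A1; e.g. lab (Max) has no edge into A1. Fixed point.
Max's attractor = {dock, foyer, garage, kitchen}; Min avoids the target exactly from the complement.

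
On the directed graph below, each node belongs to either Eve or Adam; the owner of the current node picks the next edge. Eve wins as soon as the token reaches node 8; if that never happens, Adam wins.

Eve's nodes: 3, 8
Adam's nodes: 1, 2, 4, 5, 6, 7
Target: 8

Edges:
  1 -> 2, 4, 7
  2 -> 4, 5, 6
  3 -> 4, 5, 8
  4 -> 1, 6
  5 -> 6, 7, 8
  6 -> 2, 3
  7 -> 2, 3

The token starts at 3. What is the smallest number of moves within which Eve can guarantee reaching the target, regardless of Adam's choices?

1

A0 = {8}
A1: add {3} — 3 (Eve) has 3→8.
A2 = A1; e.g. 1 (Adam) can still go to 2. Fixed point.
3 enters the attractor at level 1, so Eve can force the target in 1 move from there.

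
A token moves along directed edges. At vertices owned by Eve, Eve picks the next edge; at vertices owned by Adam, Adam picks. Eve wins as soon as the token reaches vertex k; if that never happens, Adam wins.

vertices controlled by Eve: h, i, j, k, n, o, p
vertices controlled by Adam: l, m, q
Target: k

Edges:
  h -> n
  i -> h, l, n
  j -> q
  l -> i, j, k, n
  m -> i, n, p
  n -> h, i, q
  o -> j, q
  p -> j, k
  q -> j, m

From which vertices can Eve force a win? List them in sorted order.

A0 = {k}
A1: add {p} — p (Eve) has p→k.
A2 = A1; e.g. h (Eve) has no edge into A1. Fixed point.
Eve's winning region = {k, p}.

k, p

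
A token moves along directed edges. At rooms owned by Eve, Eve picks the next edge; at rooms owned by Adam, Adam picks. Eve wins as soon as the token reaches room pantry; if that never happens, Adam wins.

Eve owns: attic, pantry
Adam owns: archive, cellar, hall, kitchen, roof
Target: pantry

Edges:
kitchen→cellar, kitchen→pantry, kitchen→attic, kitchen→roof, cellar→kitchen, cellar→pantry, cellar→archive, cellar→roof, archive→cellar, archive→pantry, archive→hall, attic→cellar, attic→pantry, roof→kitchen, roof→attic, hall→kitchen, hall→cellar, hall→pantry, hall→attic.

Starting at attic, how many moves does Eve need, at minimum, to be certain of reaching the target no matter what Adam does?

A0 = {pantry}
A1: add {attic} — attic (Eve) has attic→pantry.
A2 = A1; e.g. kitchen (Adam) can still go to cellar. Fixed point.
attic enters the attractor at level 1, so Eve can force the target in 1 move from there.

1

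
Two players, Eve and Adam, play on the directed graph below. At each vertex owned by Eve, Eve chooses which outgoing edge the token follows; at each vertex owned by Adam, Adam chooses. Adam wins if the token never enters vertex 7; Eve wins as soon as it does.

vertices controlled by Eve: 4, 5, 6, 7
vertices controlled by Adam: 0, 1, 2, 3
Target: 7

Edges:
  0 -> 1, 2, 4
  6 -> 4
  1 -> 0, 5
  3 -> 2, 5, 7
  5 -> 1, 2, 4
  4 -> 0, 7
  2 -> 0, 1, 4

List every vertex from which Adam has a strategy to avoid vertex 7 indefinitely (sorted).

A0 = {7}
A1: add {4} — 4 (Eve) has 4→7.
A2: add {5, 6} — 5 (Eve) has 5→4; 6 (Eve) has 6→4.
A3 = A2; e.g. 0 (Adam) can still go to 1. Fixed point.
Eve's attractor = {4, 5, 6, 7}; Adam avoids the target exactly from the complement.

0, 1, 2, 3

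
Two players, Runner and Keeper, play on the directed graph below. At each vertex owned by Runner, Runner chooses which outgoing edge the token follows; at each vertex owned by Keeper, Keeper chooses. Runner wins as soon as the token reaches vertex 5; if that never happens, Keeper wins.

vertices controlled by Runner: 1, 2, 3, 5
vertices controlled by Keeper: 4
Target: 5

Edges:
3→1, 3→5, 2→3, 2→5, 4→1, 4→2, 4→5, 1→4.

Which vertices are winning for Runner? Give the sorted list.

2, 3, 5

A0 = {5}
A1: add {2, 3} — 2 (Runner) has 2→5; 3 (Runner) has 3→5.
A2 = A1; e.g. 1 (Runner) has no edge into A1. Fixed point.
Runner's winning region = {2, 3, 5}.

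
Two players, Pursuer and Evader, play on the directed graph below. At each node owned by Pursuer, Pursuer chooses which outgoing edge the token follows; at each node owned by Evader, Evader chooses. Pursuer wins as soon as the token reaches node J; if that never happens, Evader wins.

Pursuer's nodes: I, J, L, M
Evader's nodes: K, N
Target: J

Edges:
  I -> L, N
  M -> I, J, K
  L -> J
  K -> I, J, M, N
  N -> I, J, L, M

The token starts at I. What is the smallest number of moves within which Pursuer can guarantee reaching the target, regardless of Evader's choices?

2

A0 = {J}
A1: add {L, M} — L (Pursuer) has L→J; M (Pursuer) has M→J.
A2: add {I} — I (Pursuer) has I→L.
I enters the attractor at level 2, so Pursuer can force the target in 2 moves from there.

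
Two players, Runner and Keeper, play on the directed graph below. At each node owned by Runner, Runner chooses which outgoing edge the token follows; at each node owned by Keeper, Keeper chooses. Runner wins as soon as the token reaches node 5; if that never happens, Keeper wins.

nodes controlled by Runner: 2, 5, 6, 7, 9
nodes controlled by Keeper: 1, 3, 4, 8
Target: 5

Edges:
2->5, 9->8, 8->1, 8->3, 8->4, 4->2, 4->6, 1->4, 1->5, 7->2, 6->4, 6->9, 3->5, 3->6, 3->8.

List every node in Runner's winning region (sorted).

A0 = {5}
A1: add {2} — 2 (Runner) has 2→5.
A2: add {7} — 7 (Runner) has 7→2.
A3 = A2; e.g. 1 (Keeper) can still go to 4. Fixed point.
Runner's winning region = {2, 5, 7}.

2, 5, 7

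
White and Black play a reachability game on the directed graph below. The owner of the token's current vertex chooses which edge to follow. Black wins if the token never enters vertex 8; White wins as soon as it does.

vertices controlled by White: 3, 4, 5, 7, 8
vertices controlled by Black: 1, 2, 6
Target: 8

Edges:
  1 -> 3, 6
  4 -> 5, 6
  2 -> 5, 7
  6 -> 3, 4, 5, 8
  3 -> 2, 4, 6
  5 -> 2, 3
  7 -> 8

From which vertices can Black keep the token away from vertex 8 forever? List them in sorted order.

A0 = {8}
A1: add {7} — 7 (White) has 7→8.
A2 = A1; e.g. 1 (Black) can still go to 3. Fixed point.
White's attractor = {7, 8}; Black avoids the target exactly from the complement.

1, 2, 3, 4, 5, 6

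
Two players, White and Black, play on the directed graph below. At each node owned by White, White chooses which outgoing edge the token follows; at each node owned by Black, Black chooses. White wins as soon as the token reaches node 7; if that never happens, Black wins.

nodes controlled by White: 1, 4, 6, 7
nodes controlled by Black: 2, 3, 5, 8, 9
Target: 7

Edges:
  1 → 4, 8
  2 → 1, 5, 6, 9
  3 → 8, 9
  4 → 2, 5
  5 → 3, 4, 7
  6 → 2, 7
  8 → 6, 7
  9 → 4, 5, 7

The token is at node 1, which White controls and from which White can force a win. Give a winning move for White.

8

A0 = {7}
A1: add {6} — 6 (White) has 6→7.
A2: add {8} — 8 (Black): all of {6, 7} already in.
A3: add {1} — 1 (White) has 1→8.
A4 = A3; e.g. 2 (Black) can still go to 5. Fixed point.
From 1, successor 8 is in the attractor (rank 2); the other successor 4 is not.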